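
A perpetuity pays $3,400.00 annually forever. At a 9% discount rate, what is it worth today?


Formula: PV = C / r
Substituting: PV = $3,400.00 / 0.09
PV = $37,777.78

$37,777.78


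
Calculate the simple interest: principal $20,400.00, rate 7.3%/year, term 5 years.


Formula: I = P * r * t
Substituting: I = $20,400.00 * 0.073 * 5
Step: I = $20,400.00 * 0.365
I = $7,446.00

$7,446.00


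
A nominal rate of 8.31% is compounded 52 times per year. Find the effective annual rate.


Formula: EAR = (1 + r/m)^m - 1
Period rate: r/m = 0.0831 / 52 = 0.001598
Compounding: (1 + 0.001598)^52 = 1.086578
EAR = 1.086578 - 1 = 0.086578

0.086578


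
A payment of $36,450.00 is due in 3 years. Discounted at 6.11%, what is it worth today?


Formula: PV = FV / (1 + r)^n
Substituting: PV = $36,450.00 / (1 + 0.0611)^3
Discount factor: (1.0611)^3 = 1.194728
PV = $36,450.00 / 1.194728 = $30,509.04

$30,509.04


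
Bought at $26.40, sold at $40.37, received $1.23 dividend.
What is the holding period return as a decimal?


Formula: HPR = (P1 - P0 + D) / P0
Gain: $40.37 - $26.40 + $1.23 = $15.20
HPR = $15.20 / $26.40 = 0.5758

0.5758


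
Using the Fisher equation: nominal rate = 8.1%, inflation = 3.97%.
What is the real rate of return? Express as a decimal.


Formula: (1 + r_real) = (1 + r_nom) / (1 + inflation)
Substituting: (1 + r_real) = 1.081 / 1.0397
(1 + r_real) = 1.039723
r_real = 1.039723 - 1 = 0.039723

0.039723


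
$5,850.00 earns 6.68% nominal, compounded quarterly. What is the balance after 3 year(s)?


Formula: FV = P * (1 + r/m)^(m*t)
Period rate: r/m = 0.0668 / 4 = 0.0167
Total periods: m*t = 4 * 3 = 12
Growth factor: (1 + 0.0167)^12 = 1.219871
FV = $5,850.00 * 1.219871 = $7,136.24

$7,136.24


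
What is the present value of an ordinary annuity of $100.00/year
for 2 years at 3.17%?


Formula: PV = PMT * (1 - (1+r)^(-n)) / r
Discount factor: (1 + 0.0317)^(-2) = 0.939492
Bracket: 1 - 0.939492 = 0.060508
PV = $100.00 * 0.060508 / 0.0317 = $190.88

$190.88


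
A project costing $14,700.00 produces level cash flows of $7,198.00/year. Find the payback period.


Formula: Payback = investment / annual cash flow
Substituting: Payback = $14,700.00 / $7,198.00
Payback = 2.0422 years

2.0422 years


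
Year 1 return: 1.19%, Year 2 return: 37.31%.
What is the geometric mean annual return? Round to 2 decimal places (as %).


Formula: Geometric mean = ((1+r1)*(1+r2))^(1/2) - 1
Product: (1 + 0.0119) * (1 + 0.3731) = 1.0119 * 1.3731 = 1.38944
Square root: 1.38944^0.5 = 1.178745
Geometric mean = 1.178745 - 1 = 0.178745
As percentage: 17.87%

17.87%


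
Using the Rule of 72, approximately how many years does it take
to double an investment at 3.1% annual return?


Formula: Years ≈ 72 / r
Substituting: Years ≈ 72 / 3.1
Years ≈ 23.2

23.2 years


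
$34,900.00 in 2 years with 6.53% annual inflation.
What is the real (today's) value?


Formula: Real value = nominal / (1 + inflation)^years
Price level: (1 + 0.0653)^2 = 1.134864
Real value = $34,900.00 / 1.134864 = $30,752.58

$30,752.58


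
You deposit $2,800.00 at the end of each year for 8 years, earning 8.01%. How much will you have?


Formula: FV = PMT * ((1+r)^n - 1) / r
Growth factor: (1 + 0.0801)^8 = 1.852302
Numerator: 1.852302 - 1 = 0.852302
FV = $2,800.00 * 0.852302 / 0.0801 = $29,793.32

$29,793.32


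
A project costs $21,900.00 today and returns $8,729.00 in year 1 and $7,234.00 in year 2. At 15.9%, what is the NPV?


Formula: NPV = C0 + C1/(1+r) + C2/(1+r)^2
Discount C1: $8,729.00 / (1 + 0.159) = $7,531.49
Discount C2: $7,234.00 / (1 + 0.159)^2 = $5,385.32
NPV = -$21,900.00 + $7,531.49 + $5,385.32 = -$8,983.19

-$8,983.19


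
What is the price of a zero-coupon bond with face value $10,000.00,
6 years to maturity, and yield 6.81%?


Formula: Price = FV / (1 + r)^n
Substituting: Price = $10,000.00 / (1 + 0.0681)^6
Discount factor: (1.0681)^6 = 1.484812
Price = $10,000.00 / 1.484812 = $6,734.86

$6,734.86


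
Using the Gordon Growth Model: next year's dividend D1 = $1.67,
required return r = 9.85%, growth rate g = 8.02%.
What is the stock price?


Formula: P = D1 / (r - g)
Spread: r - g = 0.0985 - 0.0802 = 0.0183
Substituting: P = $1.67 / 0.0183
P = $91.26

$91.26


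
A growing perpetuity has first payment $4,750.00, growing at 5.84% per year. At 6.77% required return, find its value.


Formula: PV = C / (r - g)
Spread: r - g = 0.0677 - 0.0584 = 0.0093
Substituting: PV = $4,750.00 / 0.0093
PV = $510,752.69

$510,752.69


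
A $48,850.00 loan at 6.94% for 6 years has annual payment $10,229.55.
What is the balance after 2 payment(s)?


Formula: Balance = PV*(1+r)^k - PMT*((1+r)^k - 1)/r
Growth: (1 + 0.0694)^2 = 1.143616
Accumulated factor: ((1+r)^k - 1)/r = 2.0694
Balance = $48,850.00 * 1.143616 - $10,229.55 * 2.0694
Balance = $34,696.63

$34,696.63


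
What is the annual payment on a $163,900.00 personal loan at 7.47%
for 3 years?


Formula: PMT = PV * r / (1 - (1+r)^(-n))
Denominator: 1 - (1 + 0.0747)^(-3) = 0.194365
Numerator: $163,900.00 * 0.0747 = 12243.33
PMT = 12243.33 / 0.194365 = $62,991.39

$62,991.39


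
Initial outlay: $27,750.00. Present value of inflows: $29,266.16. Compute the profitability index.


Formula: PI = PV(cash flows) / initial investment
Substituting: PI = $29,266.16 / $27,750.00
PI = 1.0546

1.0546


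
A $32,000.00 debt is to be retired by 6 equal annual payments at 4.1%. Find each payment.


Formula: PMT = PV * r / (1 - (1+r)^(-n))
Denominator: 1 - (1 + 0.041)^(-6) = 0.21423
Numerator: $32,000.00 * 0.041 = 1312.0
PMT = 1312.0 / 0.21423 = $6,124.27

$6,124.27


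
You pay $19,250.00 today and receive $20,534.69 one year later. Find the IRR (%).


Formula: IRR = C1/C0 - 1
Substituting: IRR = $20,534.69 / $19,250.00 - 1
Ratio: 1.066737 - 1 = 0.066737
IRR = 6.6737%

6.6737%


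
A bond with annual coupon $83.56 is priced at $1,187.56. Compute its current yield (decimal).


Formula: Current yield = annual coupon / price
Substituting: CY = $83.56 / $1,187.56
CY = 0.070363

0.070363


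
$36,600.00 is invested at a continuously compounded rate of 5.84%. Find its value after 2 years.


Formula: FV = P * e^(r*t)
Exponent: r*t = 0.0584 * 2 = 0.1168
e^(0.1168) = 1.123895
FV = $36,600.00 * 1.123895 = $41,134.54

$41,134.54


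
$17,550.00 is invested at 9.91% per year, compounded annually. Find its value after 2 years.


Formula: FV = P * (1 + r)^n
Substituting: FV = $17,550.00 * (1 + 0.0991)^2
Growth factor: (1.0991)^2 = 1.208021
FV = $17,550.00 * 1.208021 = $21,200.77

$21,200.77


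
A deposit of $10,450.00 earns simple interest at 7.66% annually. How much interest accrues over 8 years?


Formula: I = P * r * t
Substituting: I = $10,450.00 * 0.0766 * 8
Step: I = $10,450.00 * 0.6128
I = $6,403.76

$6,403.76


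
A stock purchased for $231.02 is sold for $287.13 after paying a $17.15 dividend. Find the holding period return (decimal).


Formula: HPR = (P1 - P0 + D) / P0
Gain: $287.13 - $231.02 + $17.15 = $73.26
HPR = $73.26 / $231.02 = 0.3171

0.3171


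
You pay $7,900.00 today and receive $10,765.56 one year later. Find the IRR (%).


Formula: IRR = C1/C0 - 1
Substituting: IRR = $10,765.56 / $7,900.00 - 1
Ratio: 1.362729 - 1 = 0.362729
IRR = 36.2729%

36.2729%


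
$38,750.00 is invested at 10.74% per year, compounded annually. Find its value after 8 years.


Formula: FV = P * (1 + r)^n
Substituting: FV = $38,750.00 * (1 + 0.1074)^8
Growth factor: (1.1074)^8 = 2.261706
FV = $38,750.00 * 2.261706 = $87,641.11

$87,641.11


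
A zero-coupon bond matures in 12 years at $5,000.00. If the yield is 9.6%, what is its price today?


Formula: Price = FV / (1 + r)^n
Substituting: Price = $5,000.00 / (1 + 0.096)^12
Discount factor: (1.096)^12 = 3.004185
Price = $5,000.00 / 3.004185 = $1,664.34

$1,664.34


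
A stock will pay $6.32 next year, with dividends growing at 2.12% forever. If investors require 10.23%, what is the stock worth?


Formula: P = D1 / (r - g)
Spread: r - g = 0.1023 - 0.0212 = 0.0811
Substituting: P = $6.32 / 0.0811
P = $77.93

$77.93


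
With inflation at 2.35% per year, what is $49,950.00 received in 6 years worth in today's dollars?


Formula: Real value = nominal / (1 + inflation)^years
Price level: (1 + 0.0235)^6 = 1.149548
Real value = $49,950.00 / 1.149548 = $43,451.86

$43,451.86


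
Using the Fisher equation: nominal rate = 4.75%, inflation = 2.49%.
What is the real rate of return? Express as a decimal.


Formula: (1 + r_real) = (1 + r_nom) / (1 + inflation)
Substituting: (1 + r_real) = 1.0475 / 1.0249
(1 + r_real) = 1.022051
r_real = 1.022051 - 1 = 0.022051

0.022051


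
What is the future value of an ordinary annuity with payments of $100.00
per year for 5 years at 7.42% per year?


Formula: FV = PMT * ((1+r)^n - 1) / r
Growth factor: (1 + 0.0742)^5 = 1.430295
Numerator: 1.430295 - 1 = 0.430295
FV = $100.00 * 0.430295 / 0.0742 = $579.91

$579.91


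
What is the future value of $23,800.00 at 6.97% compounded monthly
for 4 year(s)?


Formula: FV = P * (1 + r/m)^(m*t)
Period rate: r/m = 0.0697 / 12 = 0.005808
Total periods: m*t = 12 * 4 = 48
Growth factor: (1 + 0.005808)^48 = 1.320478
FV = $23,800.00 * 1.320478 = $31,427.37

$31,427.37


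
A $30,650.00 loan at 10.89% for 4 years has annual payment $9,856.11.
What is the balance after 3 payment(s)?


Formula: Balance = PV*(1+r)^k - PMT*((1+r)^k - 1)/r
Growth: (1 + 0.1089)^3 = 1.363569
Accumulated factor: ((1+r)^k - 1)/r = 3.338559
Balance = $30,650.00 * 1.363569 - $9,856.11 * 3.338559
Balance = $8,888.19

$8,888.19


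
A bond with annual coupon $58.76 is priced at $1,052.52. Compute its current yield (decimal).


Formula: Current yield = annual coupon / price
Substituting: CY = $58.76 / $1,052.52
CY = 0.055828

0.055828


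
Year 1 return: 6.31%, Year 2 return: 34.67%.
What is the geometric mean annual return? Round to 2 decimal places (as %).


Formula: Geometric mean = ((1+r1)*(1+r2))^(1/2) - 1
Product: (1 + 0.0631) * (1 + 0.3467) = 1.0631 * 1.3467 = 1.431677
Square root: 1.431677^0.5 = 1.196527
Geometric mean = 1.196527 - 1 = 0.196527
As percentage: 19.65%

19.65%


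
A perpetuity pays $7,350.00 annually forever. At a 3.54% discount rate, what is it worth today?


Formula: PV = C / r
Substituting: PV = $7,350.00 / 0.0354
PV = $207,627.12

$207,627.12


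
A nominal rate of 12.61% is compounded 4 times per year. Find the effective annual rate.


Formula: EAR = (1 + r/m)^m - 1
Period rate: r/m = 0.1261 / 4 = 0.031525
Compounding: (1 + 0.031525)^4 = 1.132189
EAR = 1.132189 - 1 = 0.132189

0.132189


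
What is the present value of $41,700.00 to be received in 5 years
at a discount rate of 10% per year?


Formula: PV = FV / (1 + r)^n
Substituting: PV = $41,700.00 / (1 + 0.1)^5
Discount factor: (1.1)^5 = 1.61051
PV = $41,700.00 / 1.61051 = $25,892.42

$25,892.42


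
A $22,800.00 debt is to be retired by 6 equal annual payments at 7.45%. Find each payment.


Formula: PMT = PV * r / (1 - (1+r)^(-n))
Denominator: 1 - (1 + 0.0745)^(-6) = 0.350227
Numerator: $22,800.00 * 0.0745 = 1698.6
PMT = 1698.6 / 0.350227 = $4,849.99

$4,849.99


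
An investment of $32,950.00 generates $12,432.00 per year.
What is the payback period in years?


Formula: Payback = investment / annual cash flow
Substituting: Payback = $32,950.00 / $12,432.00
Payback = 2.6504 years

2.6504 years


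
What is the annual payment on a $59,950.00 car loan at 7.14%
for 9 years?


Formula: PMT = PV * r / (1 - (1+r)^(-n))
Denominator: 1 - (1 + 0.0714)^(-9) = 0.46243
Numerator: $59,950.00 * 0.0714 = 4280.43
PMT = 4280.43 / 0.46243 = $9,256.39

$9,256.39


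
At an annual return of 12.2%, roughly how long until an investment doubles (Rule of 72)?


Formula: Years ≈ 72 / r
Substituting: Years ≈ 72 / 12.2
Years ≈ 5.9

5.9 years


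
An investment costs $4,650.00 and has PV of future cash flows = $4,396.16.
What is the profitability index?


Formula: PI = PV(cash flows) / initial investment
Substituting: PI = $4,396.16 / $4,650.00
PI = 0.9454

0.9454


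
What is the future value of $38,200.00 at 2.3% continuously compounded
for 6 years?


Formula: FV = P * e^(r*t)
Exponent: r*t = 0.023 * 6 = 0.138
e^(0.138) = 1.147976
FV = $38,200.00 * 1.147976 = $43,852.67

$43,852.67


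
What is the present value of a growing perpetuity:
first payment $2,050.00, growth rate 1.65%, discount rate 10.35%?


Formula: PV = C / (r - g)
Spread: r - g = 0.1035 - 0.0165 = 0.087
Substituting: PV = $2,050.00 / 0.087
PV = $23,563.22

$23,563.22


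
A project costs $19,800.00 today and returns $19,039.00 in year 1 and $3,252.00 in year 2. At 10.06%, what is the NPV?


Formula: NPV = C0 + C1/(1+r) + C2/(1+r)^2
Discount C1: $19,039.00 / (1 + 0.1006) = $17,298.75
Discount C2: $3,252.00 / (1 + 0.1006)^2 = $2,684.67
NPV = -$19,800.00 + $17,298.75 + $2,684.67 = $183.42

$183.42


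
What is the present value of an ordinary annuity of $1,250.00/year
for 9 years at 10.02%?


Formula: PV = PMT * (1 - (1+r)^(-n)) / r
Discount factor: (1 + 0.1002)^(-9) = 0.423404
Bracket: 1 - 0.423404 = 0.576596
PV = $1,250.00 * 0.576596 / 0.1002 = $7,193.06

$7,193.06


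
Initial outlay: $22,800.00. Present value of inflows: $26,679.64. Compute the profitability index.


Formula: PI = PV(cash flows) / initial investment
Substituting: PI = $26,679.64 / $22,800.00
PI = 1.1702

1.1702


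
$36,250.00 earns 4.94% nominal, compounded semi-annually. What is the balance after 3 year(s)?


Formula: FV = P * (1 + r/m)^(m*t)
Period rate: r/m = 0.0494 / 2 = 0.0247
Total periods: m*t = 2 * 3 = 6
Growth factor: (1 + 0.0247)^6 = 1.157658
FV = $36,250.00 * 1.157658 = $41,965.12

$41,965.12


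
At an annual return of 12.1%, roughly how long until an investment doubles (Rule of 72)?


Formula: Years ≈ 72 / r
Substituting: Years ≈ 72 / 12.1
Years ≈ 6.0

6.0 years


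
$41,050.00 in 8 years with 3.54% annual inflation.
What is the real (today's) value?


Formula: Real value = nominal / (1 + inflation)^years
Price level: (1 + 0.0354)^8 = 1.320886
Real value = $41,050.00 / 1.320886 = $31,077.63

$31,077.63


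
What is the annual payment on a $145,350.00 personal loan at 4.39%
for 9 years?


Formula: PMT = PV * r / (1 - (1+r)^(-n))
Denominator: 1 - (1 + 0.0439)^(-9) = 0.320687
Numerator: $145,350.00 * 0.0439 = 6380.865
PMT = 6380.865 / 0.320687 = $19,897.49

$19,897.49


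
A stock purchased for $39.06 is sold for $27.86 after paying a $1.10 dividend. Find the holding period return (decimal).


Formula: HPR = (P1 - P0 + D) / P0
Gain: $27.86 - $39.06 + $1.10 = -$10.10
HPR = -$10.10 / $39.06 = -0.2586

-0.2586


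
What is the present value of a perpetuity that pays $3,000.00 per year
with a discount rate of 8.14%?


Formula: PV = C / r
Substituting: PV = $3,000.00 / 0.0814
PV = $36,855.04

$36,855.04


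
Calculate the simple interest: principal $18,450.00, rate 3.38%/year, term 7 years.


Formula: I = P * r * t
Substituting: I = $18,450.00 * 0.0338 * 7
Step: I = $18,450.00 * 0.2366
I = $4,365.27

$4,365.27


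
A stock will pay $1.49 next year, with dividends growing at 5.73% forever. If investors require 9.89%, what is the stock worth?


Formula: P = D1 / (r - g)
Spread: r - g = 0.0989 - 0.0573 = 0.0416
Substituting: P = $1.49 / 0.0416
P = $35.82

$35.82


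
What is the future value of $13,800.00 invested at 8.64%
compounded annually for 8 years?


Formula: FV = P * (1 + r)^n
Substituting: FV = $13,800.00 * (1 + 0.0864)^8
Growth factor: (1.0864)^8 = 1.94052
FV = $13,800.00 * 1.94052 = $26,779.17

$26,779.17


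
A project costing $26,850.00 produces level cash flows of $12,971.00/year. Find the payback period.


Formula: Payback = investment / annual cash flow
Substituting: Payback = $26,850.00 / $12,971.00
Payback = 2.07 years

2.07 years


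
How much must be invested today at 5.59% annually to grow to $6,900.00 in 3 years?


Formula: PV = FV / (1 + r)^n
Substituting: PV = $6,900.00 / (1 + 0.0559)^3
Discount factor: (1.0559)^3 = 1.177249
PV = $6,900.00 / 1.177249 = $5,861.12

$5,861.12


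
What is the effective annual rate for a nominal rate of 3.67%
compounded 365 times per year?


Formula: EAR = (1 + r/m)^m - 1
Period rate: r/m = 0.0367 / 365 = 0.000101
Compounding: (1 + 0.000101)^365 = 1.03738
EAR = 1.03738 - 1 = 0.03738

0.03738


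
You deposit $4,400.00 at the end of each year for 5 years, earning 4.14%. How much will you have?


Formula: FV = PMT * ((1+r)^n - 1) / r
Growth factor: (1 + 0.0414)^5 = 1.224864
Numerator: 1.224864 - 1 = 0.224864
FV = $4,400.00 * 0.224864 / 0.0414 = $23,898.59

$23,898.59


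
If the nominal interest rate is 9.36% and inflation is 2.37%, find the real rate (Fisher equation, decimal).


Formula: (1 + r_real) = (1 + r_nom) / (1 + inflation)
Substituting: (1 + r_real) = 1.0936 / 1.0237
(1 + r_real) = 1.068282
r_real = 1.068282 - 1 = 0.068282

0.068282


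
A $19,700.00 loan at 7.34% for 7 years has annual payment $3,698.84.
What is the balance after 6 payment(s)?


Formula: Balance = PV*(1+r)^k - PMT*((1+r)^k - 1)/r
Growth: (1 + 0.0734)^6 = 1.529571
Accumulated factor: ((1+r)^k - 1)/r = 7.214859
Balance = $19,700.00 * 1.529571 - $3,698.84 * 7.214859
Balance = $3,445.93

$3,445.93


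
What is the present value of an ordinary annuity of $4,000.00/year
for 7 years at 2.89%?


Formula: PV = PMT * (1 - (1+r)^(-n)) / r
Discount factor: (1 + 0.0289)^(-7) = 0.819196
Bracket: 1 - 0.819196 = 0.180804
PV = $4,000.00 * 0.180804 / 0.0289 = $25,024.77

$25,024.77


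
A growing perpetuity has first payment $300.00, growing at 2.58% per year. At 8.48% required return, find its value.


Formula: PV = C / (r - g)
Spread: r - g = 0.0848 - 0.0258 = 0.059
Substituting: PV = $300.00 / 0.059
PV = $5,084.75

$5,084.75


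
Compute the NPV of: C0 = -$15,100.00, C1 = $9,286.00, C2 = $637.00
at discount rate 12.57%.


Formula: NPV = C0 + C1/(1+r) + C2/(1+r)^2
Discount C1: $9,286.00 / (1 + 0.1257) = $8,249.09
Discount C2: $637.00 / (1 + 0.1257)^2 = $502.68
NPV = -$15,100.00 + $8,249.09 + $502.68 = -$6,348.23

-$6,348.23


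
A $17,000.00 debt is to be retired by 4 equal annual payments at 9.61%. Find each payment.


Formula: PMT = PV * r / (1 - (1+r)^(-n))
Denominator: 1 - (1 + 0.0961)^(-4) = 0.307214
Numerator: $17,000.00 * 0.0961 = 1633.7
PMT = 1633.7 / 0.307214 = $5,317.80

$5,317.80


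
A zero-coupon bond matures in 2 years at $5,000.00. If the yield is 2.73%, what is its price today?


Formula: Price = FV / (1 + r)^n
Substituting: Price = $5,000.00 / (1 + 0.0273)^2
Discount factor: (1.0273)^2 = 1.055345
Price = $5,000.00 / 1.055345 = $4,737.79

$4,737.79


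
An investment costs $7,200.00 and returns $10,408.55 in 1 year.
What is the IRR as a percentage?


Formula: IRR = C1/C0 - 1
Substituting: IRR = $10,408.55 / $7,200.00 - 1
Ratio: 1.445632 - 1 = 0.445632
IRR = 44.5632%

44.5632%


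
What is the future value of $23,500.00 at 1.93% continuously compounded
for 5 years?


Formula: FV = P * e^(r*t)
Exponent: r*t = 0.0193 * 5 = 0.0965
e^(0.0965) = 1.10131
FV = $23,500.00 * 1.10131 = $25,880.78

$25,880.78


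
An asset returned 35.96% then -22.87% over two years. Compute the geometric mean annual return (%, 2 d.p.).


Formula: Geometric mean = ((1+r1)*(1+r2))^(1/2) - 1
Product: (1 + 0.3596) * (1 + -0.2287) = 1.3596 * 0.7713 = 1.048659
Square root: 1.048659^0.5 = 1.024041
Geometric mean = 1.024041 - 1 = 0.024041
As percentage: 2.40%

2.40%


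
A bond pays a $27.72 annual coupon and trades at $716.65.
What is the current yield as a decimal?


Formula: Current yield = annual coupon / price
Substituting: CY = $27.72 / $716.65
CY = 0.03868

0.03868


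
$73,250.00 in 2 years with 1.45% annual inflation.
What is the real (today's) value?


Formula: Real value = nominal / (1 + inflation)^years
Price level: (1 + 0.0145)^2 = 1.02921
Real value = $73,250.00 / 1.02921 = $71,171.08

$71,171.08


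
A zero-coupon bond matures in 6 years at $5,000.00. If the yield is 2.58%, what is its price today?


Formula: Price = FV / (1 + r)^n
Substituting: Price = $5,000.00 / (1 + 0.0258)^6
Discount factor: (1.0258)^6 = 1.165135
Price = $5,000.00 / 1.165135 = $4,291.35

$4,291.35


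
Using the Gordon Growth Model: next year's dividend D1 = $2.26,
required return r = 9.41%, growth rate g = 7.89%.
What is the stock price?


Formula: P = D1 / (r - g)
Spread: r - g = 0.0941 - 0.0789 = 0.0152
Substituting: P = $2.26 / 0.0152
P = $148.68

$148.68


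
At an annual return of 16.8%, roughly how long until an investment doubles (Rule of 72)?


Formula: Years ≈ 72 / r
Substituting: Years ≈ 72 / 16.8
Years ≈ 4.3

4.3 years


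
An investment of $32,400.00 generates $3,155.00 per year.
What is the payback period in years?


Formula: Payback = investment / annual cash flow
Substituting: Payback = $32,400.00 / $3,155.00
Payback = 10.2694 years

10.2694 years


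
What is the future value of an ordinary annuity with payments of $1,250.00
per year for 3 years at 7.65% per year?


Formula: FV = PMT * ((1+r)^n - 1) / r
Growth factor: (1 + 0.0765)^3 = 1.247504
Numerator: 1.247504 - 1 = 0.247504
FV = $1,250.00 * 0.247504 / 0.0765 = $4,044.19

$4,044.19


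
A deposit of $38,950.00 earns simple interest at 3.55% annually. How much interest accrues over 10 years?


Formula: I = P * r * t
Substituting: I = $38,950.00 * 0.0355 * 10
Step: I = $38,950.00 * 0.355
I = $13,827.25

$13,827.25


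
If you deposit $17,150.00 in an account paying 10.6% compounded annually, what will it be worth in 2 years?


Formula: FV = P * (1 + r)^n
Substituting: FV = $17,150.00 * (1 + 0.106)^2
Growth factor: (1.106)^2 = 1.223236
FV = $17,150.00 * 1.223236 = $20,978.50

$20,978.50


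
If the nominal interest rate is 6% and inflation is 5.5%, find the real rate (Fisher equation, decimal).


Formula: (1 + r_real) = (1 + r_nom) / (1 + inflation)
Substituting: (1 + r_real) = 1.06 / 1.055
(1 + r_real) = 1.004739
r_real = 1.004739 - 1 = 0.004739

0.004739


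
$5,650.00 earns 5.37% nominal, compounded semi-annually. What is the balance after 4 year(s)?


Formula: FV = P * (1 + r/m)^(m*t)
Period rate: r/m = 0.0537 / 2 = 0.02685
Total periods: m*t = 2 * 4 = 8
Growth factor: (1 + 0.02685)^8 = 1.236107
FV = $5,650.00 * 1.236107 = $6,984.00

$6,984.00


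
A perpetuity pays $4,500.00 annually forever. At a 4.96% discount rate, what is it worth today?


Formula: PV = C / r
Substituting: PV = $4,500.00 / 0.0496
PV = $90,725.81

$90,725.81


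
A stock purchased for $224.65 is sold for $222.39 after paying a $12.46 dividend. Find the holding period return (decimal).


Formula: HPR = (P1 - P0 + D) / P0
Gain: $222.39 - $224.65 + $12.46 = $10.20
HPR = $10.20 / $224.65 = 0.0454

0.0454


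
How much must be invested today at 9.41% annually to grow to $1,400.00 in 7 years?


Formula: PV = FV / (1 + r)^n
Substituting: PV = $1,400.00 / (1 + 0.0941)^7
Discount factor: (1.0941)^7 = 1.876718
PV = $1,400.00 / 1.876718 = $745.98

$745.98


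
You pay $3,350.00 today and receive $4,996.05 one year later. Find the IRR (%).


Formula: IRR = C1/C0 - 1
Substituting: IRR = $4,996.05 / $3,350.00 - 1
Ratio: 1.491358 - 1 = 0.491358
IRR = 49.1358%

49.1358%


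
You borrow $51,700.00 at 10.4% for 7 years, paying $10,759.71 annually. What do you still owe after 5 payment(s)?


Formula: Balance = PV*(1+r)^k - PMT*((1+r)^k - 1)/r
Growth: (1 + 0.104)^5 = 1.640006
Accumulated factor: ((1+r)^k - 1)/r = 6.153901
Balance = $51,700.00 * 1.640006 - $10,759.71 * 6.153901
Balance = $18,574.10

$18,574.10


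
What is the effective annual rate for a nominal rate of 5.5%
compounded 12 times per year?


Formula: EAR = (1 + r/m)^m - 1
Period rate: r/m = 0.055 / 12 = 0.004583
Compounding: (1 + 0.004583)^12 = 1.056408
EAR = 1.056408 - 1 = 0.056408

0.056408


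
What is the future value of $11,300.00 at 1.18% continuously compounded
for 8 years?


Formula: FV = P * e^(r*t)
Exponent: r*t = 0.0118 * 8 = 0.0944
e^(0.0944) = 1.098999
FV = $11,300.00 * 1.098999 = $12,418.69

$12,418.69


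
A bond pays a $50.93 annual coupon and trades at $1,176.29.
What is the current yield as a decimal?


Formula: Current yield = annual coupon / price
Substituting: CY = $50.93 / $1,176.29
CY = 0.043297

0.043297


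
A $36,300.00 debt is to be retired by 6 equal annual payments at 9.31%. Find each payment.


Formula: PMT = PV * r / (1 - (1+r)^(-n))
Denominator: 1 - (1 + 0.0931)^(-6) = 0.413807
Numerator: $36,300.00 * 0.0931 = 3379.53
PMT = 3379.53 / 0.413807 = $8,166.92

$8,166.92


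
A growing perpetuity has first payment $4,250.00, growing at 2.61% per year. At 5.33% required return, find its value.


Formula: PV = C / (r - g)
Spread: r - g = 0.0533 - 0.0261 = 0.0272
Substituting: PV = $4,250.00 / 0.0272
PV = $156,250.00

$156,250.00


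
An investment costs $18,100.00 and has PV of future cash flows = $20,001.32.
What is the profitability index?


Formula: PI = PV(cash flows) / initial investment
Substituting: PI = $20,001.32 / $18,100.00
PI = 1.105

1.105


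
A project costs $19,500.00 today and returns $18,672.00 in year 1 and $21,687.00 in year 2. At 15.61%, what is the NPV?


Formula: NPV = C0 + C1/(1+r) + C2/(1+r)^2
Discount C1: $18,672.00 / (1 + 0.1561) = $16,150.85
Discount C2: $21,687.00 / (1 + 0.1561)^2 = $16,225.90
NPV = -$19,500.00 + $16,150.85 + $16,225.90 = $12,876.75

$12,876.75


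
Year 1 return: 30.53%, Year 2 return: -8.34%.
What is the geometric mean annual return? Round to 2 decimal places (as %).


Formula: Geometric mean = ((1+r1)*(1+r2))^(1/2) - 1
Product: (1 + 0.3053) * (1 + -0.0834) = 1.3053 * 0.9166 = 1.196438
Square root: 1.196438^0.5 = 1.093818
Geometric mean = 1.093818 - 1 = 0.093818
As percentage: 9.38%

9.38%


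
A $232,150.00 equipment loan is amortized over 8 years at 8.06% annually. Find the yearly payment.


Formula: PMT = PV * r / (1 - (1+r)^(-n))
Denominator: 1 - (1 + 0.0806)^(-8) = 0.462126
Numerator: $232,150.00 * 0.0806 = 18711.29
PMT = 18711.29 / 0.462126 = $40,489.56

$40,489.56


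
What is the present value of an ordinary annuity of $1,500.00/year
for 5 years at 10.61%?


Formula: PV = PMT * (1 - (1+r)^(-n)) / r
Discount factor: (1 + 0.1061)^(-5) = 0.603988
Bracket: 1 - 0.603988 = 0.396012
PV = $1,500.00 * 0.396012 / 0.1061 = $5,598.67

$5,598.67


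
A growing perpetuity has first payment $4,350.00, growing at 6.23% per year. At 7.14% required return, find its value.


Formula: PV = C / (r - g)
Spread: r - g = 0.0714 - 0.0623 = 0.0091
Substituting: PV = $4,350.00 / 0.0091
PV = $478,021.98

$478,021.98


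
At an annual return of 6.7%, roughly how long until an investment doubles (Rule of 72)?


Formula: Years ≈ 72 / r
Substituting: Years ≈ 72 / 6.7
Years ≈ 10.7

10.7 years


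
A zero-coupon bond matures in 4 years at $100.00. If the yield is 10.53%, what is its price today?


Formula: Price = FV / (1 + r)^n
Substituting: Price = $100.00 / (1 + 0.1053)^4
Discount factor: (1.1053)^4 = 1.492522
Price = $100.00 / 1.492522 = $67.00

$67.00


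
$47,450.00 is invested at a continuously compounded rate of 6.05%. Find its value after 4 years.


Formula: FV = P * e^(r*t)
Exponent: r*t = 0.0605 * 4 = 0.242
e^(0.242) = 1.273794
FV = $47,450.00 * 1.273794 = $60,441.53

$60,441.53


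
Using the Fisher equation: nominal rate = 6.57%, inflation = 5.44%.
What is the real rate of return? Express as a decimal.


Formula: (1 + r_real) = (1 + r_nom) / (1 + inflation)
Substituting: (1 + r_real) = 1.0657 / 1.0544
(1 + r_real) = 1.010717
r_real = 1.010717 - 1 = 0.010717

0.010717


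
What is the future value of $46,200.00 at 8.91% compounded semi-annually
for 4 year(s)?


Formula: FV = P * (1 + r/m)^(m*t)
Period rate: r/m = 0.0891 / 2 = 0.04455
Total periods: m*t = 2 * 4 = 8
Growth factor: (1 + 0.04455)^8 = 1.417209
FV = $46,200.00 * 1.417209 = $65,475.05

$65,475.05


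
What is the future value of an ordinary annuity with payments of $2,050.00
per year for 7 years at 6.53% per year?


Formula: FV = PMT * ((1+r)^n - 1) / r
Growth factor: (1 + 0.0653)^7 = 1.557053
Numerator: 1.557053 - 1 = 0.557053
FV = $2,050.00 * 0.557053 / 0.0653 = $17,487.89

$17,487.89


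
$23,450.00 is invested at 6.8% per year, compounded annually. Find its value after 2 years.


Formula: FV = P * (1 + r)^n
Substituting: FV = $23,450.00 * (1 + 0.068)^2
Growth factor: (1.068)^2 = 1.140624
FV = $23,450.00 * 1.140624 = $26,747.63

$26,747.63


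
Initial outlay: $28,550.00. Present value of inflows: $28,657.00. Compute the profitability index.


Formula: PI = PV(cash flows) / initial investment
Substituting: PI = $28,657.00 / $28,550.00
PI = 1.0037

1.0037


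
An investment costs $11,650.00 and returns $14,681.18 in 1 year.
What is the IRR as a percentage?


Formula: IRR = C1/C0 - 1
Substituting: IRR = $14,681.18 / $11,650.00 - 1
Ratio: 1.260187 - 1 = 0.260187
IRR = 26.0187%

26.0187%


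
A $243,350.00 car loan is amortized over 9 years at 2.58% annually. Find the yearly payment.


Formula: PMT = PV * r / (1 - (1+r)^(-n))
Denominator: 1 - (1 + 0.0258)^(-9) = 0.204874
Numerator: $243,350.00 * 0.0258 = 6278.43
PMT = 6278.43 / 0.204874 = $30,645.27

$30,645.27


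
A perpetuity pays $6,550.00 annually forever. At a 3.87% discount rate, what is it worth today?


Formula: PV = C / r
Substituting: PV = $6,550.00 / 0.0387
PV = $169,250.65

$169,250.65


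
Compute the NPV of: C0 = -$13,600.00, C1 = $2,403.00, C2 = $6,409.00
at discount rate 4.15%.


Formula: NPV = C0 + C1/(1+r) + C2/(1+r)^2
Discount C1: $2,403.00 / (1 + 0.0415) = $2,307.25
Discount C2: $6,409.00 / (1 + 0.0415)^2 = $5,908.42
NPV = -$13,600.00 + $2,307.25 + $5,908.42 = -$5,384.33

-$5,384.33


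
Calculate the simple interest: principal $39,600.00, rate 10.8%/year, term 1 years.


Formula: I = P * r * t
Substituting: I = $39,600.00 * 0.108 * 1
Step: I = $39,600.00 * 0.108
I = $4,276.80

$4,276.80


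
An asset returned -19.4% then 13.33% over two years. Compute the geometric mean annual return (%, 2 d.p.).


Formula: Geometric mean = ((1+r1)*(1+r2))^(1/2) - 1
Product: (1 + -0.194) * (1 + 0.1333) = 0.806 * 1.1333 = 0.91344
Square root: 0.91344^0.5 = 0.95574
Geometric mean = 0.95574 - 1 = -0.04426
As percentage: -4.43%

-4.43%


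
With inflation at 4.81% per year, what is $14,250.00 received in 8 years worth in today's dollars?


Formula: Real value = nominal / (1 + inflation)^years
Price level: (1 + 0.0481)^8 = 1.456202
Real value = $14,250.00 / 1.456202 = $9,785.73

$9,785.73


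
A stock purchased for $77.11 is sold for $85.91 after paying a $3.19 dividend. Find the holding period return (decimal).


Formula: HPR = (P1 - P0 + D) / P0
Gain: $85.91 - $77.11 + $3.19 = $11.99
HPR = $11.99 / $77.11 = 0.1555

0.1555


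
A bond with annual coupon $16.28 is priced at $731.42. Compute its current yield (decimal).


Formula: Current yield = annual coupon / price
Substituting: CY = $16.28 / $731.42
CY = 0.022258

0.022258


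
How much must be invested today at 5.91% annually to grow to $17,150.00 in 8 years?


Formula: PV = FV / (1 + r)^n
Substituting: PV = $17,150.00 / (1 + 0.0591)^8
Discount factor: (1.0591)^8 = 1.583054
PV = $17,150.00 / 1.583054 = $10,833.49

$10,833.49


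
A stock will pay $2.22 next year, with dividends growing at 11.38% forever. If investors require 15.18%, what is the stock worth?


Formula: P = D1 / (r - g)
Spread: r - g = 0.1518 - 0.1138 = 0.038
Substituting: P = $2.22 / 0.038
P = $58.42

$58.42


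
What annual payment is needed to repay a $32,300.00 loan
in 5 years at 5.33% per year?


Formula: PMT = PV * r / (1 - (1+r)^(-n))
Denominator: 1 - (1 + 0.0533)^(-5) = 0.228671
Numerator: $32,300.00 * 0.0533 = 1721.59
PMT = 1721.59 / 0.228671 = $7,528.67

$7,528.67


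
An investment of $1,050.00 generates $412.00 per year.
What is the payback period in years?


Formula: Payback = investment / annual cash flow
Substituting: Payback = $1,050.00 / $412.00
Payback = 2.5485 years

2.5485 years


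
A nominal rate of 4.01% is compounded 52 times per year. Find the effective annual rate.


Formula: EAR = (1 + r/m)^m - 1
Period rate: r/m = 0.0401 / 52 = 0.000771
Compounding: (1 + 0.000771)^52 = 1.040899
EAR = 1.040899 - 1 = 0.040899

0.040899


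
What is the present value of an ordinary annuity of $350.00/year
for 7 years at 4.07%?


Formula: PV = PMT * (1 - (1+r)^(-n)) / r
Discount factor: (1 + 0.0407)^(-7) = 0.756347
Bracket: 1 - 0.756347 = 0.243653
PV = $350.00 * 0.243653 / 0.0407 = $2,095.30

$2,095.30


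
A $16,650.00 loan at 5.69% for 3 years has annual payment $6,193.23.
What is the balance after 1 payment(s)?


Formula: Balance = PV*(1+r)^k - PMT*((1+r)^k - 1)/r
Growth: (1 + 0.0569)^1 = 1.0569
Accumulated factor: ((1+r)^k - 1)/r = 1.0
Balance = $16,650.00 * 1.0569 - $6,193.23 * 1.0
Balance = $11,404.16

$11,404.16


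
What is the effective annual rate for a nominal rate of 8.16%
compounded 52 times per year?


Formula: EAR = (1 + r/m)^m - 1
Period rate: r/m = 0.0816 / 52 = 0.001569
Compounding: (1 + 0.001569)^52 = 1.084952
EAR = 1.084952 - 1 = 0.084952

0.084952


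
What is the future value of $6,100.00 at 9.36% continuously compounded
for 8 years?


Formula: FV = P * e^(r*t)
Exponent: r*t = 0.0936 * 8 = 0.7488
e^(0.7488) = 2.114461
FV = $6,100.00 * 2.114461 = $12,898.21

$12,898.21


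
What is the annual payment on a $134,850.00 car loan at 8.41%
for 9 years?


Formula: PMT = PV * r / (1 - (1+r)^(-n))
Denominator: 1 - (1 + 0.0841)^(-9) = 0.516523
Numerator: $134,850.00 * 0.0841 = 11340.885
PMT = 11340.885 / 0.516523 = $21,956.21

$21,956.21


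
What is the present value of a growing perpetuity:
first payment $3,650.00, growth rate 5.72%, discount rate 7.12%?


Formula: PV = C / (r - g)
Spread: r - g = 0.0712 - 0.0572 = 0.014
Substituting: PV = $3,650.00 / 0.014
PV = $260,714.29

$260,714.29


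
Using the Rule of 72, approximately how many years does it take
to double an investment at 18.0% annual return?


Formula: Years ≈ 72 / r
Substituting: Years ≈ 72 / 18.0
Years ≈ 4.0

4.0 years


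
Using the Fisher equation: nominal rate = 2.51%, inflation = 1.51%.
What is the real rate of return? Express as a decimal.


Formula: (1 + r_real) = (1 + r_nom) / (1 + inflation)
Substituting: (1 + r_real) = 1.0251 / 1.0151
(1 + r_real) = 1.009851
r_real = 1.009851 - 1 = 0.009851

0.009851


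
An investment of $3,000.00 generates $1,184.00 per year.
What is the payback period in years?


Formula: Payback = investment / annual cash flow
Substituting: Payback = $3,000.00 / $1,184.00
Payback = 2.5338 years

2.5338 years


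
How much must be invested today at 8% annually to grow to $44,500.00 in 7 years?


Formula: PV = FV / (1 + r)^n
Substituting: PV = $44,500.00 / (1 + 0.08)^7
Discount factor: (1.08)^7 = 1.713824
PV = $44,500.00 / 1.713824 = $25,965.32

$25,965.32


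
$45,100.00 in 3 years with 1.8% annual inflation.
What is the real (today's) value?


Formula: Real value = nominal / (1 + inflation)^years
Price level: (1 + 0.018)^3 = 1.054978
Real value = $45,100.00 / 1.054978 = $42,749.71

$42,749.71


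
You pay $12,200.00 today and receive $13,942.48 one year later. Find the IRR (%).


Formula: IRR = C1/C0 - 1
Substituting: IRR = $13,942.48 / $12,200.00 - 1
Ratio: 1.142826 - 1 = 0.142826
IRR = 14.2826%

14.2826%


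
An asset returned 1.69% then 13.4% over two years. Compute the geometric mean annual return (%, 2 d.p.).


Formula: Geometric mean = ((1+r1)*(1+r2))^(1/2) - 1
Product: (1 + 0.0169) * (1 + 0.134) = 1.0169 * 1.134 = 1.153165
Square root: 1.153165^0.5 = 1.073855
Geometric mean = 1.073855 - 1 = 0.073855
As percentage: 7.39%

7.39%


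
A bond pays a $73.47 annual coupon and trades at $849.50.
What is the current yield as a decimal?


Formula: Current yield = annual coupon / price
Substituting: CY = $73.47 / $849.50
CY = 0.086486

0.086486


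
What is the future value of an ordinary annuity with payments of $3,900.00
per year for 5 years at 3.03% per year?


Formula: FV = PMT * ((1+r)^n - 1) / r
Growth factor: (1 + 0.0303)^5 = 1.160963
Numerator: 1.160963 - 1 = 0.160963
FV = $3,900.00 * 0.160963 / 0.0303 = $20,718.05

$20,718.05


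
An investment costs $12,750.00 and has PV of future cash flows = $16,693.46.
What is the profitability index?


Formula: PI = PV(cash flows) / initial investment
Substituting: PI = $16,693.46 / $12,750.00
PI = 1.3093

1.3093


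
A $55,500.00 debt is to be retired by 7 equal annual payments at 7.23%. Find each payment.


Formula: PMT = PV * r / (1 - (1+r)^(-n))
Denominator: 1 - (1 + 0.0723)^(-7) = 0.386541
Numerator: $55,500.00 * 0.0723 = 4012.65
PMT = 4012.65 / 0.386541 = $10,380.93

$10,380.93


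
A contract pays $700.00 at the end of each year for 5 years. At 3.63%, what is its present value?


Formula: PV = PMT * (1 - (1+r)^(-n)) / r
Discount factor: (1 + 0.0363)^(-5) = 0.836705
Bracket: 1 - 0.836705 = 0.163295
PV = $700.00 * 0.163295 / 0.0363 = $3,148.93

$3,148.93


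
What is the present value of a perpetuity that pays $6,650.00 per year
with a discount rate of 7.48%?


Formula: PV = C / r
Substituting: PV = $6,650.00 / 0.0748
PV = $88,903.74

$88,903.74


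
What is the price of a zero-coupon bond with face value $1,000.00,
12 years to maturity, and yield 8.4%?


Formula: Price = FV / (1 + r)^n
Substituting: Price = $1,000.00 / (1 + 0.084)^12
Discount factor: (1.084)^12 = 2.632397
Price = $1,000.00 / 2.632397 = $379.88

$379.88


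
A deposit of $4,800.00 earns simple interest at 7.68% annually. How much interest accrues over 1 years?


Formula: I = P * r * t
Substituting: I = $4,800.00 * 0.0768 * 1
Step: I = $4,800.00 * 0.0768
I = $368.64

$368.64


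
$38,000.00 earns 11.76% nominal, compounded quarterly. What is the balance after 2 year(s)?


Formula: FV = P * (1 + r/m)^(m*t)
Period rate: r/m = 0.1176 / 4 = 0.0294
Total periods: m*t = 4 * 2 = 8
Growth factor: (1 + 0.0294)^8 = 1.260879
FV = $38,000.00 * 1.260879 = $47,913.39

$47,913.39


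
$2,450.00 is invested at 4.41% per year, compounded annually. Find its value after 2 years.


Formula: FV = P * (1 + r)^n
Substituting: FV = $2,450.00 * (1 + 0.0441)^2
Growth factor: (1.0441)^2 = 1.090145
FV = $2,450.00 * 1.090145 = $2,670.85

$2,670.85


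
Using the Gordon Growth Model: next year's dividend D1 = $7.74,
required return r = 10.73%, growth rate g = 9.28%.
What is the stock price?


Formula: P = D1 / (r - g)
Spread: r - g = 0.1073 - 0.0928 = 0.0145
Substituting: P = $7.74 / 0.0145
P = $533.79

$533.79


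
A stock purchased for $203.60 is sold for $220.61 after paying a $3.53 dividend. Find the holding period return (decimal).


Formula: HPR = (P1 - P0 + D) / P0
Gain: $220.61 - $203.60 + $3.53 = $20.54
HPR = $20.54 / $203.60 = 0.1009

0.1009


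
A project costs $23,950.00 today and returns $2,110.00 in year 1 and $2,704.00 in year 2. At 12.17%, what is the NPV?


Formula: NPV = C0 + C1/(1+r) + C2/(1+r)^2
Discount C1: $2,110.00 / (1 + 0.1217) = $1,881.07
Discount C2: $2,704.00 / (1 + 0.1217)^2 = $2,149.08
NPV = -$23,950.00 + $1,881.07 + $2,149.08 = -$19,919.84

-$19,919.84


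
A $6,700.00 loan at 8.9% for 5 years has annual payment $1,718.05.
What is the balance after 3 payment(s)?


Formula: Balance = PV*(1+r)^k - PMT*((1+r)^k - 1)/r
Growth: (1 + 0.089)^3 = 1.291468
Accumulated factor: ((1+r)^k - 1)/r = 3.274921
Balance = $6,700.00 * 1.291468 - $1,718.05 * 3.274921
Balance = $3,026.36

$3,026.36


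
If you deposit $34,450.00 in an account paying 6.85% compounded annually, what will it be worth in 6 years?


Formula: FV = P * (1 + r)^n
Substituting: FV = $34,450.00 * (1 + 0.0685)^6
Growth factor: (1.0685)^6 = 1.488152
FV = $34,450.00 * 1.488152 = $51,266.82

$51,266.82
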